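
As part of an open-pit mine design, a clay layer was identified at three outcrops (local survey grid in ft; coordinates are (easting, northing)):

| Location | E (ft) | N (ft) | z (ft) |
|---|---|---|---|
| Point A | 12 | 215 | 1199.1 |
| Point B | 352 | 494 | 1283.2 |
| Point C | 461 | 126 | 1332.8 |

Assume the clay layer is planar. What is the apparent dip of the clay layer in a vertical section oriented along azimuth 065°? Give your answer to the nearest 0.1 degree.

Two edge vectors: Point A→Point B = (340, 279, 84.1), Point A→Point C = (449, -89, 133.7).
Normal n = (Point A→Point B) × (Point A→Point C) = (44787.2, -7697.1, -155531).
So ∂z/∂E = −n_x/n_z = 0.28796 and ∂z/∂N = −n_y/n_z = −0.04949.
Unit vector along 065° is (sin 65°, cos 65°) = (0.9063, 0.4226).
Slope in that direction = a·(0.9063) + b·(0.4226) = 0.24007.
Apparent dip = arctan|0.24007| = 13.5° (true dip is 16.3°, so apparent ≤ true as expected).

13.5°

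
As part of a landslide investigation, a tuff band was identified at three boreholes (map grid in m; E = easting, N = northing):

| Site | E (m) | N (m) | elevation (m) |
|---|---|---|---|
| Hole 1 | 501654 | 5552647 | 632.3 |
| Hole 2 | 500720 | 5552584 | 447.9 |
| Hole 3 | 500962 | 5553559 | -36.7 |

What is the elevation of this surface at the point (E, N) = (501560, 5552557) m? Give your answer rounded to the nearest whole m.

Let the plane be z = a·E + b·N + c.
Hole 2−Hole 1: −934a − 63b = −184.4;  Hole 3−Hole 1: −692a + 912b = −669.
Solving gives a = 0.23488816, b = −0.55532609.
Then c = 632.3 − a·501654 − b·5552647 = 2966329.45.
At (501560, 5552557): z = 117810.5 − 3083479.8 + 2966329.45 = 660.2 m.

660 m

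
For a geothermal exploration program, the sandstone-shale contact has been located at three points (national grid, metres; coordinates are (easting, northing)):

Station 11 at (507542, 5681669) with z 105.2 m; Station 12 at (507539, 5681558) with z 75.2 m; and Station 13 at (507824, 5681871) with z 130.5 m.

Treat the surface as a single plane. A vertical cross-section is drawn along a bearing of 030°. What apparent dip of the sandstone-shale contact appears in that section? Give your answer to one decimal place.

10.4°

Let the plane be z = a·E + b·N + c.
Station 12−Station 11: −3a − 111b = −30;  Station 13−Station 11: 282a + 202b = 25.3.
Solving gives a = −0.10593, b = 0.27313.
Unit vector along 030° is (sin 30°, cos 30°) = (0.5000, 0.8660).
Slope in that direction = a·(0.5000) + b·(0.8660) = 0.18357.
Apparent dip = arctan|0.18357| = 10.4° (true dip is 16.3°, so apparent ≤ true as expected).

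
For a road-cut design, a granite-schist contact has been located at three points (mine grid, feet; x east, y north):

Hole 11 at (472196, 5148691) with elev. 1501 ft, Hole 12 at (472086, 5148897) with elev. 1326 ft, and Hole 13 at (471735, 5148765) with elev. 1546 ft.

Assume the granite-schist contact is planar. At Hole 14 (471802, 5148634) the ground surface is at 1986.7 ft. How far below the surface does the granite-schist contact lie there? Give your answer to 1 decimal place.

328.7 ft

Let the plane be z = a·x + b·y + c.
Hole 12−Hole 11: −110a + 206b = −175;  Hole 13−Hole 11: −461a + 74b = 45.
Solving gives a = −0.255914127, b = −0.986167738.
Then c = 1501 − a·472196 − b·5148691 = 5199815.58.
At (471802, 5148634): z_contact = −120740.80 − 5077416.74 + 5199815.58 = 1658.04 ft.
Depth below ground = 1986.7 − 1658.04 = 328.7 ft.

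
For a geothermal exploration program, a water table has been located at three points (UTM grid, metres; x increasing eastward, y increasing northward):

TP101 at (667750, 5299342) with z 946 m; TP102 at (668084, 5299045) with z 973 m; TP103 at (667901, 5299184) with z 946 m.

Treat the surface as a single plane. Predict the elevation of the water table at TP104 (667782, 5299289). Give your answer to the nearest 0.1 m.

Let the plane be z = a·x + b·y + c.
TP102−TP101: 334a − 297b = 27;  TP103−TP101: 151a − 158b = 0.
Solving gives a = 0.538296530, b = 0.514447950.
Then c = 946 − a·667750 − b·5299342 = −3084737.13.
At (667782, 5299289): z = 359464.7 + 2726208.4 − 3084737.13 = 936.0 m.

936.0 m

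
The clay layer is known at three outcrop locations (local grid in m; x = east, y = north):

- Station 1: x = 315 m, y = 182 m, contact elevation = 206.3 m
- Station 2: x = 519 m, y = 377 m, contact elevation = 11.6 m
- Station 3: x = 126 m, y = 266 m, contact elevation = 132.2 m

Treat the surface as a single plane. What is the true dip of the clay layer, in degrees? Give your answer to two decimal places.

Two edge vectors: Station 1→Station 2 = (204, 195, -194.7), Station 1→Station 3 = (-189, 84, -74.1).
Normal n = (Station 1→Station 2) × (Station 1→Station 3) = (1905.3, 51914.7, 53991).
So ∂z/∂x = −n_x/n_z = −0.03529 and ∂z/∂y = −n_y/n_z = −0.96154.
Gradient magnitude |∇z| = √(a² + b²) = √(0.00125 + 0.92457) = 0.96219.
True dip = arctan(0.96219) = 43.90°, dipping toward N (azimuth ≈ 002°).

43.90°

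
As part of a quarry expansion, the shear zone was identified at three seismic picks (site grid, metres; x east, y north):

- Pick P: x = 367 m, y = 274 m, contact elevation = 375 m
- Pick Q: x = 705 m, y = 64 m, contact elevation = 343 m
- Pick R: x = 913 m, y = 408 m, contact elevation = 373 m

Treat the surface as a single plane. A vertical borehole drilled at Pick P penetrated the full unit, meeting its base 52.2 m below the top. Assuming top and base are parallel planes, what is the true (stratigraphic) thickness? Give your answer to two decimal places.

Let the plane be z = a·x + b·y + c.
Pick Q−Pick P: 338a − 210b = −32;  Pick R−Pick P: 546a + 134b = −2.
Solving gives a = −0.02943, b = 0.10501.
|∇z| = √(a²+b²) = 0.10905, so dip δ = arctan(0.10905) = 6.22°.
True thickness = vertical thickness × cos δ = 52.2 × cos 6.22° = 51.89 m.

51.89 m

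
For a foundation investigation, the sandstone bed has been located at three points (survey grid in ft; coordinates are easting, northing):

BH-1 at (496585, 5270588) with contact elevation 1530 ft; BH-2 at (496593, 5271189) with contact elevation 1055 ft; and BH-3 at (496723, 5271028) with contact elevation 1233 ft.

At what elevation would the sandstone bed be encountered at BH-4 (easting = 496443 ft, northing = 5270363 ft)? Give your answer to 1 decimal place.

Two edge vectors: BH-1→BH-2 = (8, 601, -475), BH-1→BH-3 = (138, 440, -297).
Normal n = (BH-1→BH-2) × (BH-1→BH-3) = (30503, -63174, -79418).
So ∂z/∂easting = −n_x/n_z = 0.384081694 and ∂z/∂northing = −n_y/n_z = −0.795461986.
Intercept c from BH-1: 1530 − 190729.21 + 4192552.40 = 4003353.19.
At (496443, 5270363): z = 190674.7 − 4192373.4 + 4003353.19 = 1654.4 ft.

1654.4 ft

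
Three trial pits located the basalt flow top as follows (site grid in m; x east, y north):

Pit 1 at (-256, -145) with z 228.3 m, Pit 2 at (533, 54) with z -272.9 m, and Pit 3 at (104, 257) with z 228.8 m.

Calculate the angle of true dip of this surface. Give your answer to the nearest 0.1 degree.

Two edge vectors: Pit 1→Pit 2 = (789, 199, -501.2), Pit 1→Pit 3 = (360, 402, 0.5).
Normal n = (Pit 1→Pit 2) × (Pit 1→Pit 3) = (201581.9, -180826.5, 245538).
So ∂z/∂x = −n_x/n_z = −0.82098 and ∂z/∂y = −n_y/n_z = 0.73645.
Gradient magnitude |∇z| = √(a² + b²) = √(0.67401 + 0.54236) = 1.10289.
True dip = arctan(1.10289) = 47.8°, dipping toward SE (azimuth ≈ 132°).

47.8°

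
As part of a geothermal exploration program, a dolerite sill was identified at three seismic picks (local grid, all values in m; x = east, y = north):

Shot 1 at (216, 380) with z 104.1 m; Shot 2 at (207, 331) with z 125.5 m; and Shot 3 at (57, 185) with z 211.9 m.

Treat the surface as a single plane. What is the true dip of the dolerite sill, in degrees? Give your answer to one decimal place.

Let the plane be z = a·x + b·y + c.
Shot 2−Shot 1: −9a − 49b = 21.4;  Shot 3−Shot 1: −159a − 195b = 107.8.
Solving gives a = −0.18376, b = −0.40298.
Gradient magnitude |∇z| = √(a² + b²) = √(0.03377 + 0.16239) = 0.44290.
True dip = arctan(0.44290) = 23.9°, dipping toward NNE (azimuth ≈ 025°).

23.9°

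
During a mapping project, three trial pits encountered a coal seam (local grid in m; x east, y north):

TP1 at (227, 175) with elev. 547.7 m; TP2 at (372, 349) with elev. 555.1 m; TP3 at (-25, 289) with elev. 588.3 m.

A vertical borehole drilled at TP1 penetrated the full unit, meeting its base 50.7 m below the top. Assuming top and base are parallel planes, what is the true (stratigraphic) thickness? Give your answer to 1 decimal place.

50.0 m

Let the plane be z = a·x + b·y + c.
TP2−TP1: 145a + 174b = 7.4;  TP3−TP1: −252a + 114b = 40.6.
Solving gives a = −0.10303, b = 0.12839.
|∇z| = √(a²+b²) = 0.16462, so dip δ = arctan(0.16462) = 9.35°.
True thickness = vertical thickness × cos δ = 50.7 × cos 9.35° = 50.0 m.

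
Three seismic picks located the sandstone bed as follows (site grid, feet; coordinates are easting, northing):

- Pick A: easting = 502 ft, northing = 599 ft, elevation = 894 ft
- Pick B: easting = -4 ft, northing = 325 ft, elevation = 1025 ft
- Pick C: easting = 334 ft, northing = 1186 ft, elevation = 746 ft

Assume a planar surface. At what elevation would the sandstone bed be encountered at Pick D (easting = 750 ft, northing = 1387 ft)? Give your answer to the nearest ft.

645 ft

Two edge vectors: Pick A→Pick B = (-506, -274, 131), Pick A→Pick C = (-168, 587, -148).
Normal n = (Pick A→Pick B) × (Pick A→Pick C) = (-36345, -96896, -343054).
So ∂z/∂easting = −n_x/n_z = −0.10595 and ∂z/∂northing = −n_y/n_z = −0.28245.
Intercept c from Pick A: 894 + 53.18 + 169.19 = 1116.37.
At (750, 1387): z = −79.5 − 391.8 + 1116.37 = 645.2 ft.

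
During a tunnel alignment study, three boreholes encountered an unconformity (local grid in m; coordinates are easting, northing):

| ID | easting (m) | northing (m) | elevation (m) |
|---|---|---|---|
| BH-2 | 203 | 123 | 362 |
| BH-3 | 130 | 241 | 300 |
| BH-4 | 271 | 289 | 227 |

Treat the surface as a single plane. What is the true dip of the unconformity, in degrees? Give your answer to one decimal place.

Let the plane be z = a·easting + b·northing + c.
BH-3−BH-2: −73a + 118b = −62;  BH-4−BH-2: 68a + 166b = −135.
Solving gives a = −0.27991, b = −0.69859.
Gradient magnitude |∇z| = √(a² + b²) = √(0.07835 + 0.48803) = 0.75258.
True dip = arctan(0.75258) = 37.0°, dipping toward NNE (azimuth ≈ 022°).

37.0°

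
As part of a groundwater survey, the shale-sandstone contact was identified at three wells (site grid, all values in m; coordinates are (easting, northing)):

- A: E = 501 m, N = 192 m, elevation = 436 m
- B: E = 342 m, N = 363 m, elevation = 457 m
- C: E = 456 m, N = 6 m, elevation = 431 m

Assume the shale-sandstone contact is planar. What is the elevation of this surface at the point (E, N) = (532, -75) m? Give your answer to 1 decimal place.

421.0 m

Let the plane be z = a·E + b·N + c.
B−A: −159a + 171b = 21;  C−A: −45a − 186b = −5.
Solving gives a = −0.08186, b = 0.04669.
Then c = 436 − a·501 − b·192 = 468.05.
At (532, -75): z = −43.6 − 3.5 + 468.05 = 421.0 m.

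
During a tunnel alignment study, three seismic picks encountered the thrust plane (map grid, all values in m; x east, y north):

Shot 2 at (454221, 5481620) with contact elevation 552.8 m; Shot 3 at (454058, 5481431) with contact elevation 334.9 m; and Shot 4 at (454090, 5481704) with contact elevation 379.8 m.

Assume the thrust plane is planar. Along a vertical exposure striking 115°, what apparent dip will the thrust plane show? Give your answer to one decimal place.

50.2°

Let the plane be z = a·x + b·y + c.
Shot 3−Shot 2: −163a − 189b = −217.9;  Shot 4−Shot 2: −131a + 84b = −173.
Solving gives a = 1.32638, b = 0.00900.
Unit vector along 115° is (sin 115°, cos 115°) = (0.9063, -0.4226).
Slope in that direction = a·(0.9063) + b·(-0.4226) = 1.19831.
Apparent dip = arctan|1.19831| = 50.2° (true dip is 53.0°, so apparent ≤ true as expected).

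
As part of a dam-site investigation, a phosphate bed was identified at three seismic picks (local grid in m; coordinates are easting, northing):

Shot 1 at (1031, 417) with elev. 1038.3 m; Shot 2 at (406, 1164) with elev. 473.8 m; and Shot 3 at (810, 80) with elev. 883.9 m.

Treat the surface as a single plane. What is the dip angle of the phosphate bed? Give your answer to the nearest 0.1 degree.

39.2°

Two edge vectors: Shot 1→Shot 2 = (-625, 747, -564.5), Shot 1→Shot 3 = (-221, -337, -154.4).
Normal n = (Shot 1→Shot 2) × (Shot 1→Shot 3) = (-305573.3, 28254.5, 375712).
So ∂z/∂easting = −n_x/n_z = 0.81332 and ∂z/∂northing = −n_y/n_z = −0.07520.
Gradient magnitude |∇z| = √(a² + b²) = √(0.66149 + 0.00566) = 0.81679.
True dip = arctan(0.81679) = 39.2°, dipping toward W (azimuth ≈ 275°).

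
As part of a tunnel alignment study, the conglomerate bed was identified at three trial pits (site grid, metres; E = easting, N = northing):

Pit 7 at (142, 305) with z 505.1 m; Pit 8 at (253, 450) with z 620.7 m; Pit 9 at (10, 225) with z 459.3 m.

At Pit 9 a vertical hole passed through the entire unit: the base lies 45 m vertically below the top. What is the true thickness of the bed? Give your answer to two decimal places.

Two edge vectors: Pit 7→Pit 8 = (111, 145, 115.6), Pit 7→Pit 9 = (-132, -80, -45.8).
Normal n = (Pit 7→Pit 8) × (Pit 7→Pit 9) = (2607, -10175.4, 10260).
So ∂z/∂E = −n_x/n_z = −0.25409 and ∂z/∂N = −n_y/n_z = 0.99175.
|∇z| = √(a²+b²) = 1.02379, so dip δ = arctan(1.02379) = 45.67°.
True thickness = vertical thickness × cos δ = 45 × cos 45.67° = 31.44 m.

31.44 m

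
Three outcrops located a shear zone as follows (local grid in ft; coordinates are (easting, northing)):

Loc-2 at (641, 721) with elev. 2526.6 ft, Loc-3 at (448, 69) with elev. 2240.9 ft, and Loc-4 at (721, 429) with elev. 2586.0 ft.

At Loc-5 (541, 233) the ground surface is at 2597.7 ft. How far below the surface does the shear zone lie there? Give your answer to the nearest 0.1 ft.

234.9 ft

Two edge vectors: Loc-2→Loc-3 = (-193, -652, -285.7), Loc-2→Loc-4 = (80, -292, 59.4).
Normal n = (Loc-2→Loc-3) × (Loc-2→Loc-4) = (-122153.2, -11391.8, 108516).
So ∂z/∂E = −n_x/n_z = 1.12567 and ∂z/∂N = −n_y/n_z = 0.10498.
Intercept c from Loc-2: 2526.6 − 721.55 − 75.69 = 1729.36.
At (541, 233): z_contact = 608.99 + 24.46 + 1729.36 = 2362.80 ft.
Depth below ground = 2597.7 − 2362.80 = 234.9 ft.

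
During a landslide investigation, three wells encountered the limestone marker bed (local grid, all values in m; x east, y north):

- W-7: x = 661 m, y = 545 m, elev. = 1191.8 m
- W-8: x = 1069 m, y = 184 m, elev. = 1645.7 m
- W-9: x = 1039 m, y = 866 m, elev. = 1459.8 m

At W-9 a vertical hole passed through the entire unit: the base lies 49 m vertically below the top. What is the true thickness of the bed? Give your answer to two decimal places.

Let the plane be z = a·x + b·y + c.
W-8−W-7: 408a − 361b = 453.9;  W-9−W-7: 378a + 321b = 268.
Solving gives a = 0.90661, b = −0.23270.
|∇z| = √(a²+b²) = 0.93599, so dip δ = arctan(0.93599) = 43.11°.
True thickness = vertical thickness × cos δ = 49 × cos 43.11° = 35.77 m.

35.77 m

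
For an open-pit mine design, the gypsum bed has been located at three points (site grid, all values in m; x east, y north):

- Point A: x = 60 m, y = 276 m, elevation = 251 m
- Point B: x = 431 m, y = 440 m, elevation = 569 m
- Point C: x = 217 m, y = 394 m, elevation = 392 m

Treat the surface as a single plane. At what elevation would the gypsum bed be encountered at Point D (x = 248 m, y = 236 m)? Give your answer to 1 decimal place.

Two edge vectors: Point A→Point B = (371, 164, 318), Point A→Point C = (157, 118, 141).
Normal n = (Point A→Point B) × (Point A→Point C) = (-14400, -2385, 18030).
So ∂z/∂x = −n_x/n_z = 0.79867 and ∂z/∂y = −n_y/n_z = 0.13228.
Intercept c from Point A: 251 − 47.92 − 36.51 = 166.57.
At (248, 236): z = 198.1 + 31.2 + 166.57 = 395.9 m.

395.9 m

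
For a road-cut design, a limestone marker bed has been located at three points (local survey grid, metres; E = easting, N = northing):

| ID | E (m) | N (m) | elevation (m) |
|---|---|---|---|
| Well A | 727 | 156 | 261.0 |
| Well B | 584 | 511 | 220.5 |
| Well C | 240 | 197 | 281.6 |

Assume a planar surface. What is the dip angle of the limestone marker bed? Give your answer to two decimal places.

8.30°

Let the plane be z = a·E + b·N + c.
Well B−Well A: −143a + 355b = −40.5;  Well C−Well A: −487a + 41b = 20.6.
Solving gives a = −0.05373, b = −0.13573.
Gradient magnitude |∇z| = √(a² + b²) = √(0.00289 + 0.01842) = 0.14597.
True dip = arctan(0.14597) = 8.30°, dipping toward NNE (azimuth ≈ 022°).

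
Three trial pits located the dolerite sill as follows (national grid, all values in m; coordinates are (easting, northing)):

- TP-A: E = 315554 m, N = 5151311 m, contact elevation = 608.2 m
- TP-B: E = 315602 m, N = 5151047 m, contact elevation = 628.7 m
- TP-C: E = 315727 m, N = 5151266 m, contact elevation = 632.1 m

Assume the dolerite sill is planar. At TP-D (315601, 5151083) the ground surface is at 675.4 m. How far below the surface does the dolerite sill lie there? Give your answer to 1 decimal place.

48.8 m

Two edge vectors: TP-A→TP-B = (48, -264, 20.5), TP-A→TP-C = (173, -45, 23.9).
Normal n = (TP-A→TP-B) × (TP-A→TP-C) = (-5387.1, 2399.3, 43512).
So ∂z/∂E = −n_x/n_z = 0.123807226 and ∂z/∂N = −n_y/n_z = −0.055141110.
Intercept c from TP-A: 608.2 − 39067.87 + 284049.01 = 245589.34.
At (315601, 5151083): z_contact = 39073.68 − 284036.44 + 245589.34 = 626.59 m.
Depth below ground = 675.4 − 626.59 = 48.8 m.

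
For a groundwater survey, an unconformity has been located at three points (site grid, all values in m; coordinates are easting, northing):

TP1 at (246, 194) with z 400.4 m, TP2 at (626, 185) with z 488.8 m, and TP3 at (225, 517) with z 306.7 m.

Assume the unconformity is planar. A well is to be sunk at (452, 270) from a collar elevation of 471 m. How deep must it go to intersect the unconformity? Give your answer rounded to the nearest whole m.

45 m

Let the plane be z = a·easting + b·northing + c.
TP2−TP1: 380a − 9b = 88.4;  TP3−TP1: −21a + 323b = −93.7.
Solving gives a = 0.22611, b = −0.27539.
Then c = 400.4 − a·246 − b·194 = 398.20.
At (452, 270): z_contact = 102.2 − 74.4 + 398.20 = 426.0 m.
Depth below ground = 471 − 426.0 = 45 m.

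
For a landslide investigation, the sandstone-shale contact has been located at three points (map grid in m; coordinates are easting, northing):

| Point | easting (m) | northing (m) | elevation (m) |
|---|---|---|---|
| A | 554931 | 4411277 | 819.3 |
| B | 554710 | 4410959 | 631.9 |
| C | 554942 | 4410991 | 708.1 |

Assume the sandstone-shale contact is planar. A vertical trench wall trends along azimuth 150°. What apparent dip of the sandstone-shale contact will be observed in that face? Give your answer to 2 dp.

11.81°

Two edge vectors: A→B = (-221, -318, -187.4), A→C = (11, -286, -111.2).
Normal n = (A→B) × (A→C) = (-18234.8, -26636.6, 66704).
So ∂z/∂easting = −n_x/n_z = 0.27337 and ∂z/∂northing = −n_y/n_z = 0.39933.
Unit vector along 150° is (sin 150°, cos 150°) = (0.5000, -0.8660).
Slope in that direction = a·(0.5000) + b·(-0.8660) = −0.20914.
Apparent dip = arctan|0.20914| = 11.81° (true dip is 25.8°, so apparent ≤ true as expected).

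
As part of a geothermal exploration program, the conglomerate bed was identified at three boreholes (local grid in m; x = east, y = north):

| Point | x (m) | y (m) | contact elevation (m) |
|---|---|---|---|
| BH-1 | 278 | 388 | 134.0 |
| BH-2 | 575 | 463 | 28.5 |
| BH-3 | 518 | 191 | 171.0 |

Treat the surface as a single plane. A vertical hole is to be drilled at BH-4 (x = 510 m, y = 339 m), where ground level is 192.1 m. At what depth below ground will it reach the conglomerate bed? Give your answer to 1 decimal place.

89.5 m

Two edge vectors: BH-1→BH-2 = (297, 75, -105.5), BH-1→BH-3 = (240, -197, 37).
Normal n = (BH-1→BH-2) × (BH-1→BH-3) = (-18008.5, -36309, -76509).
So ∂z/∂x = −n_x/n_z = −0.23538 and ∂z/∂y = −n_y/n_z = −0.47457.
Intercept c from BH-1: 134 + 65.43 + 184.13 = 383.57.
At (510, 339): z_contact = −120.04 − 160.88 + 383.57 = 102.65 m.
Depth below ground = 192.1 − 102.65 = 89.5 m.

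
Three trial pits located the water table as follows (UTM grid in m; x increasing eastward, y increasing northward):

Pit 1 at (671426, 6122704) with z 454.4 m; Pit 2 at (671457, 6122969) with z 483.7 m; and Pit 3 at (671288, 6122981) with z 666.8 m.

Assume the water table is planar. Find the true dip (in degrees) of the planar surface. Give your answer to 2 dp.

Let the plane be z = a·x + b·y + c.
Pit 2−Pit 1: 31a + 265b = 29.3;  Pit 3−Pit 1: −138a + 277b = 212.4.
Solving gives a = −1.06672, b = 0.23535.
Gradient magnitude |∇z| = √(a² + b²) = √(1.13789 + 0.05539) = 1.09238.
True dip = arctan(1.09238) = 47.53°, dipping toward ESE (azimuth ≈ 102°).

47.53°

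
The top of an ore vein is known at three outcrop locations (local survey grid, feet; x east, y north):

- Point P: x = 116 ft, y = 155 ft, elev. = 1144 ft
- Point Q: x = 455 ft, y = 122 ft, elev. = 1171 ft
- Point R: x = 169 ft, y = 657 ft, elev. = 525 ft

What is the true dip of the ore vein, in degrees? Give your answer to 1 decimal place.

50.9°

Let the plane be z = a·x + b·y + c.
Point Q−Point P: 339a − 33b = 27;  Point R−Point P: 53a + 502b = −619.
Solving gives a = −0.03998, b = −1.22885.
Gradient magnitude |∇z| = √(a² + b²) = √(0.00160 + 1.51007) = 1.22950.
True dip = arctan(1.22950) = 50.9°, dipping toward N (azimuth ≈ 002°).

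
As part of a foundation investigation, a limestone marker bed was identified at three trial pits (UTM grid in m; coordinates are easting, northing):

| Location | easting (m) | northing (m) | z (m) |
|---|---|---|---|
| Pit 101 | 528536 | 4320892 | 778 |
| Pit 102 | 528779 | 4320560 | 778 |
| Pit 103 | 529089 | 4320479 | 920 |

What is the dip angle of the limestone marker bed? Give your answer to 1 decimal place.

35.1°

Two edge vectors: Pit 101→Pit 102 = (243, -332, 0), Pit 101→Pit 103 = (553, -413, 142).
Normal n = (Pit 101→Pit 102) × (Pit 101→Pit 103) = (-47144, -34506, 83237).
So ∂z/∂easting = −n_x/n_z = 0.56638 and ∂z/∂northing = −n_y/n_z = 0.41455.
Gradient magnitude |∇z| = √(a² + b²) = √(0.32079 + 0.17185) = 0.70188.
True dip = arctan(0.70188) = 35.1°, dipping toward SW (azimuth ≈ 234°).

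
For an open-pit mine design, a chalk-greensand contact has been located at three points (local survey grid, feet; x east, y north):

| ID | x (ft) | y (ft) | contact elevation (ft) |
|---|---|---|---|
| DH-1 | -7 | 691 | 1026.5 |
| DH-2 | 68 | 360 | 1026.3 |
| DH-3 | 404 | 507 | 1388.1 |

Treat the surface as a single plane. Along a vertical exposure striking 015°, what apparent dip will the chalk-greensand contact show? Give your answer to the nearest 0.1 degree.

Two edge vectors: DH-1→DH-2 = (75, -331, -0.2), DH-1→DH-3 = (411, -184, 361.6).
Normal n = (DH-1→DH-2) × (DH-1→DH-3) = (-119726.4, -27202.2, 122241).
So ∂z/∂x = −n_x/n_z = 0.97943 and ∂z/∂y = −n_y/n_z = 0.22253.
Unit vector along 015° is (sin 15°, cos 15°) = (0.2588, 0.9659).
Slope in that direction = a·(0.2588) + b·(0.9659) = 0.46844.
Apparent dip = arctan|0.46844| = 25.1° (true dip is 45.1°, so apparent ≤ true as expected).

25.1°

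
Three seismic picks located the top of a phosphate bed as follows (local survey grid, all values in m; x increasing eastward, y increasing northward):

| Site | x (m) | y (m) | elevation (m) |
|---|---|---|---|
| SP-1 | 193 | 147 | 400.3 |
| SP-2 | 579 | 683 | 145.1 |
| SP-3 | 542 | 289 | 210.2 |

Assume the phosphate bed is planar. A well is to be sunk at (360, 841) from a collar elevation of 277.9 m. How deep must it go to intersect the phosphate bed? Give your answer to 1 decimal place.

Two edge vectors: SP-1→SP-2 = (386, 536, -255.2), SP-1→SP-3 = (349, 142, -190.1).
Normal n = (SP-1→SP-2) × (SP-1→SP-3) = (-65655.2, -15686.2, -132252).
So ∂z/∂x = −n_x/n_z = −0.49644 and ∂z/∂y = −n_y/n_z = −0.11861.
Intercept c from SP-1: 400.3 + 95.81 + 17.44 = 513.55.
At (360, 841): z_contact = −178.72 − 99.75 + 513.55 = 235.08 m.
Depth below ground = 277.9 − 235.08 = 42.8 m.

42.8 m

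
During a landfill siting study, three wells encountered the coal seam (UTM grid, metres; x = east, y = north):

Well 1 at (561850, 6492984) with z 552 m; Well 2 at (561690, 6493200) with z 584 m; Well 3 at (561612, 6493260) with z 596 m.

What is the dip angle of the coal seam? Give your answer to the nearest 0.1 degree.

Two edge vectors: Well 1→Well 2 = (-160, 216, 32), Well 1→Well 3 = (-238, 276, 44).
Normal n = (Well 1→Well 2) × (Well 1→Well 3) = (672, -576, 7248).
So ∂z/∂x = −n_x/n_z = −0.09272 and ∂z/∂y = −n_y/n_z = 0.07947.
Gradient magnitude |∇z| = √(a² + b²) = √(0.00860 + 0.00632) = 0.12211.
True dip = arctan(0.12211) = 7.0°, dipping toward SE (azimuth ≈ 131°).

7.0°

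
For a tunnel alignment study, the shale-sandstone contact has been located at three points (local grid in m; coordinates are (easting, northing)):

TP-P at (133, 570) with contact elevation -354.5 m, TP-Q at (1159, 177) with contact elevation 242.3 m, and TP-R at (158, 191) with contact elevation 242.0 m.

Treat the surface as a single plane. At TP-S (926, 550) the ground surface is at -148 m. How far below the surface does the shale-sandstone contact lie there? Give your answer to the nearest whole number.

Let the plane be z = a·E + b·N + c.
TP-Q−TP-P: 1026a − 393b = 596.8;  TP-R−TP-P: 25a − 379b = 596.5.
Solving gives a = −0.02173, b = −1.57531.
Then c = -354.5 − a·133 − b·570 = 546.32.
At (926, 550): z_contact = −20.1 − 866.4 + 546.32 = -340.2 m.
Depth below ground = -148 − (-340.2) = 192 m.

192 m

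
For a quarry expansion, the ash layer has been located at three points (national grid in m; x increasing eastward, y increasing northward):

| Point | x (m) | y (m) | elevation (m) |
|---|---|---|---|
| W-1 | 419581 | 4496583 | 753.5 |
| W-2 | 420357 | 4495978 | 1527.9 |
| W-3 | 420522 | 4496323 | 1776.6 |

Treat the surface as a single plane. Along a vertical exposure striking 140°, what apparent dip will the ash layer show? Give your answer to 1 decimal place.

Let the plane be z = a·x + b·y + c.
W-2−W-1: 776a − 605b = 774.4;  W-3−W-1: 941a − 260b = 1023.1.
Solving gives a = 1.13627, b = 0.17743.
Unit vector along 140° is (sin 140°, cos 140°) = (0.6428, -0.7660).
Slope in that direction = a·(0.6428) + b·(-0.7660) = 0.59446.
Apparent dip = arctan|0.59446| = 30.7° (true dip is 49.0°, so apparent ≤ true as expected).

30.7°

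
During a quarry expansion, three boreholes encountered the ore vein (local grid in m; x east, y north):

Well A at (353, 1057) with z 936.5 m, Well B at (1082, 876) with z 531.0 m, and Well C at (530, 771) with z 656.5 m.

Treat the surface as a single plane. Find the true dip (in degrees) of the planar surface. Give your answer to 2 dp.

39.91°

Two edge vectors: Well A→Well B = (729, -181, -405.5), Well A→Well C = (177, -286, -280).
Normal n = (Well A→Well B) × (Well A→Well C) = (-65293, 132346.5, -176457).
So ∂z/∂x = −n_x/n_z = −0.37002 and ∂z/∂y = −n_y/n_z = 0.75002.
Gradient magnitude |∇z| = √(a² + b²) = √(0.13692 + 0.56253) = 0.83633.
True dip = arctan(0.83633) = 39.91°, dipping toward SSE (azimuth ≈ 154°).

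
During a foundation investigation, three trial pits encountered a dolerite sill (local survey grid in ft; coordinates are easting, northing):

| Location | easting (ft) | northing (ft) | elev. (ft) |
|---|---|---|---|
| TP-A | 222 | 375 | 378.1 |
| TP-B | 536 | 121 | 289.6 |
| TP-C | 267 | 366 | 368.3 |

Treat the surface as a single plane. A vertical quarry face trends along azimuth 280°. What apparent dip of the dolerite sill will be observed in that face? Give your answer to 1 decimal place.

Let the plane be z = a·easting + b·northing + c.
TP-B−TP-A: 314a − 254b = −88.5;  TP-C−TP-A: 45a − 9b = −9.8.
Solving gives a = −0.19673, b = 0.10522.
Unit vector along 280° is (sin 280°, cos 280°) = (-0.9848, 0.1736).
Slope in that direction = a·(-0.9848) + b·(0.1736) = 0.21202.
Apparent dip = arctan|0.21202| = 12.0° (true dip is 12.6°, so apparent ≤ true as expected).

12.0°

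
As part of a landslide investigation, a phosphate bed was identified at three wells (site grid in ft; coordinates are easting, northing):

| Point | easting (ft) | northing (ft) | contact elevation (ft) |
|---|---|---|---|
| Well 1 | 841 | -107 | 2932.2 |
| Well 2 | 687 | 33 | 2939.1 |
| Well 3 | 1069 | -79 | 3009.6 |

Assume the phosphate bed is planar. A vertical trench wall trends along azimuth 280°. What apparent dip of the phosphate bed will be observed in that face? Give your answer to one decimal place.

Let the plane be z = a·easting + b·northing + c.
Well 2−Well 1: −154a + 140b = 6.9;  Well 3−Well 1: 228a + 28b = 77.4.
Solving gives a = 0.29374, b = 0.37240.
Unit vector along 280° is (sin 280°, cos 280°) = (-0.9848, 0.1736).
Slope in that direction = a·(-0.9848) + b·(0.1736) = −0.22461.
Apparent dip = arctan|0.22461| = 12.7° (true dip is 25.4°, so apparent ≤ true as expected).

12.7°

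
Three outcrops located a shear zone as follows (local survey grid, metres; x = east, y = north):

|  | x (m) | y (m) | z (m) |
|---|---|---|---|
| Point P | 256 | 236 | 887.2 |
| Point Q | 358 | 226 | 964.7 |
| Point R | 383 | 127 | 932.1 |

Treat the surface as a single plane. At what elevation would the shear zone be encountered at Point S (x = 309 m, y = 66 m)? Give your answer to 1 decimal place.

839.4 m

Two edge vectors: Point P→Point Q = (102, -10, 77.5), Point P→Point R = (127, -109, 44.9).
Normal n = (Point P→Point Q) × (Point P→Point R) = (7998.5, 5262.7, -9848).
So ∂z/∂x = −n_x/n_z = 0.81220 and ∂z/∂y = −n_y/n_z = 0.53439.
Intercept c from Point P: 887.2 − 207.92 − 126.12 = 553.16.
At (309, 66): z = 251.0 + 35.3 + 553.16 = 839.4 m.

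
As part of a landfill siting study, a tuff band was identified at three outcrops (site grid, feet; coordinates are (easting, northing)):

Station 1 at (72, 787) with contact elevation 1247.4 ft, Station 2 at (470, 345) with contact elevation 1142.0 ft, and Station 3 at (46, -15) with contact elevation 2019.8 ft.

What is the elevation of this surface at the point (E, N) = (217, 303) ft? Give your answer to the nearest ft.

Two edge vectors: Station 1→Station 2 = (398, -442, -105.4), Station 1→Station 3 = (-26, -802, 772.4).
Normal n = (Station 1→Station 2) × (Station 1→Station 3) = (-425931.6, -304674.8, -330688).
So ∂z/∂E = −n_x/n_z = −1.28802 and ∂z/∂N = −n_y/n_z = −0.92134.
Intercept c from Station 1: 1247.4 + 92.74 + 725.09 = 2065.23.
At (217, 303): z = −279.5 − 279.2 + 2065.23 = 1506.6 ft.

1507 ft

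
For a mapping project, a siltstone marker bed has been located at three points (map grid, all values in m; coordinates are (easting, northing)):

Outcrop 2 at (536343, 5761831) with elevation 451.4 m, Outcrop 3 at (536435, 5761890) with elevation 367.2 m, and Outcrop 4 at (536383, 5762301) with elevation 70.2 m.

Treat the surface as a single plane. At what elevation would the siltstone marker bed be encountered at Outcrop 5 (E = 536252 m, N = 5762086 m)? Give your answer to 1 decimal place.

291.7 m

Two edge vectors: Outcrop 2→Outcrop 3 = (92, 59, -84.2), Outcrop 2→Outcrop 4 = (40, 470, -381.2).
Normal n = (Outcrop 2→Outcrop 3) × (Outcrop 2→Outcrop 4) = (17083.2, 31702.4, 40880).
So ∂z/∂E = −n_x/n_z = −0.417886497 and ∂z/∂N = −n_y/n_z = −0.775499022.
Intercept c from Outcrop 2: 451.4 + 224130.50 + 4468294.30 = 4692876.20.
At (536252, 5762086): z = −224092.5 − 4468492.1 + 4692876.20 = 291.7 m.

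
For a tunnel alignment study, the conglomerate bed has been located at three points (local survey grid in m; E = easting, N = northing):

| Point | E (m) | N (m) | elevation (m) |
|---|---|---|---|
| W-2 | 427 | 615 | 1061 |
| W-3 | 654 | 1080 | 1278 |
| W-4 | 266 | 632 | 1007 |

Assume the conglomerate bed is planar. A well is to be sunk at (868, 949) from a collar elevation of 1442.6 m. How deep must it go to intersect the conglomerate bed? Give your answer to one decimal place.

Let the plane be z = a·E + b·N + c.
W-3−W-2: 227a + 465b = 217;  W-4−W-2: −161a + 17b = −54.
Solving gives a = 0.365822, b = 0.288082.
Then c = 1061 − a·427 − b·615 = 727.62.
At (868, 949): z_contact = 317.53 + 273.39 + 727.62 = 1318.55 m.
Depth below ground = 1442.6 − 1318.55 = 124.1 m.

124.1 m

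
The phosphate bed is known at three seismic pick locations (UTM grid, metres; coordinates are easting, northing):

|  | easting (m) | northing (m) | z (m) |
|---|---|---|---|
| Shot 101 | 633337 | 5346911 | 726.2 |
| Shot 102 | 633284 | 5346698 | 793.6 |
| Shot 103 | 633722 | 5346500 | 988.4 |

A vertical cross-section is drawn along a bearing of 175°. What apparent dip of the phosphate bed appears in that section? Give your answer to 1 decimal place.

22.1°

Two edge vectors: Shot 101→Shot 102 = (-53, -213, 67.4), Shot 101→Shot 103 = (385, -411, 262.2).
Normal n = (Shot 101→Shot 102) × (Shot 101→Shot 103) = (-28147.2, 39845.6, 103788).
So ∂z/∂easting = −n_x/n_z = 0.27120 and ∂z/∂northing = −n_y/n_z = −0.38391.
Unit vector along 175° is (sin 175°, cos 175°) = (0.0872, -0.9962).
Slope in that direction = a·(0.0872) + b·(-0.9962) = 0.40609.
Apparent dip = arctan|0.40609| = 22.1° (true dip is 25.2°, so apparent ≤ true as expected).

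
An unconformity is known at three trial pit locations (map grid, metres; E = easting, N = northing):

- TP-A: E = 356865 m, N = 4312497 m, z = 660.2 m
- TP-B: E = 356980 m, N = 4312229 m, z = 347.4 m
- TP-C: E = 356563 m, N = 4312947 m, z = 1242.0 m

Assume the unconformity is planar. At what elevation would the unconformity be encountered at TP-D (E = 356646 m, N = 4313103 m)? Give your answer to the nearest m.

Let the plane be z = a·E + b·N + c.
TP-B−TP-A: 115a − 268b = −312.8;  TP-C−TP-A: −302a + 450b = 581.8.
Solving gives a = −0.51950935, b = 0.94424039.
Then c = 660.2 − a·356865 − b·4312497 = −3885978.94.
At (356646, 4313103): z = −185280.9 + 4072606.1 − 3885978.94 = 1346.2 m.

1346 m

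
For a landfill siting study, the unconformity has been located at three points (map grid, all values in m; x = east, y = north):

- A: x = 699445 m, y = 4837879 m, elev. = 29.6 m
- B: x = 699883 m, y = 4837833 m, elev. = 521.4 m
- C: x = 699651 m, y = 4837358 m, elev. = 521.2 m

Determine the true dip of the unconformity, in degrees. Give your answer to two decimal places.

Let the plane be z = a·x + b·y + c.
B−A: 438a − 46b = 491.8;  C−A: 206a − 521b = 491.6.
Solving gives a = 1.06809, b = −0.52126.
Gradient magnitude |∇z| = √(a² + b²) = √(1.14081 + 0.27171) = 1.18849.
True dip = arctan(1.18849) = 49.92°, dipping toward WNW (azimuth ≈ 296°).

49.92°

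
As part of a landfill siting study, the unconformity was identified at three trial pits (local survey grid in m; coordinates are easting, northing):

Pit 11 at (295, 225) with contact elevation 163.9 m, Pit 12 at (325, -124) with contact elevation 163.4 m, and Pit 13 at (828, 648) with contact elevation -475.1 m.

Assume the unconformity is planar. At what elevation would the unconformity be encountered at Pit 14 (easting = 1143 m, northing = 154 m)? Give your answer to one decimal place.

-782.0 m

Two edge vectors: Pit 11→Pit 12 = (30, -349, -0.5), Pit 11→Pit 13 = (533, 423, -639).
Normal n = (Pit 11→Pit 12) × (Pit 11→Pit 13) = (223222.5, 18903.5, 198707).
So ∂z/∂easting = −n_x/n_z = −1.123375 and ∂z/∂northing = −n_y/n_z = −0.095133.
Intercept c from Pit 11: 163.9 + 331.40 + 21.40 = 516.70.
At (1143, 154): z = −1284.0 − 14.7 + 516.70 = -782.0 m.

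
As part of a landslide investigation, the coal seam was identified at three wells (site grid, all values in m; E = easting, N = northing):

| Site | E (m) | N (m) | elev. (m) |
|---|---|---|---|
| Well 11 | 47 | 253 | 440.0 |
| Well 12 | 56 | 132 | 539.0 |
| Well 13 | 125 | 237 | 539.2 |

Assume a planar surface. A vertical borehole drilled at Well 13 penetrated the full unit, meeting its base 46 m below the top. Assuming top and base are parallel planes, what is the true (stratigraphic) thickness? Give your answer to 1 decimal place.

27.5 m

Two edge vectors: Well 11→Well 12 = (9, -121, 99), Well 11→Well 13 = (78, -16, 99.2).
Normal n = (Well 11→Well 12) × (Well 11→Well 13) = (-10419.2, 6829.2, 9294).
So ∂z/∂E = −n_x/n_z = 1.12107 and ∂z/∂N = −n_y/n_z = −0.73480.
|∇z| = √(a²+b²) = 1.34042, so dip δ = arctan(1.34042) = 53.28°.
True thickness = vertical thickness × cos δ = 46 × cos 53.28° = 27.5 m.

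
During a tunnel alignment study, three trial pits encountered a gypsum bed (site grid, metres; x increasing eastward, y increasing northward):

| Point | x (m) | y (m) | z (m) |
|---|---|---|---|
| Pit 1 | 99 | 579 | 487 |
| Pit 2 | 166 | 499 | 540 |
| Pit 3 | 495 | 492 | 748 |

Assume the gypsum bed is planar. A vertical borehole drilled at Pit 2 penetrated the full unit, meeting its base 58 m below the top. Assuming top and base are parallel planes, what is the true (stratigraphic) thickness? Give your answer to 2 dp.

48.77 m

Two edge vectors: Pit 1→Pit 2 = (67, -80, 53), Pit 1→Pit 3 = (396, -87, 261).
Normal n = (Pit 1→Pit 2) × (Pit 1→Pit 3) = (-16269, 3501, 25851).
So ∂z/∂x = −n_x/n_z = 0.62934 and ∂z/∂y = −n_y/n_z = −0.13543.
|∇z| = √(a²+b²) = 0.64374, so dip δ = arctan(0.64374) = 32.77°.
True thickness = vertical thickness × cos δ = 58 × cos 32.77° = 48.77 m.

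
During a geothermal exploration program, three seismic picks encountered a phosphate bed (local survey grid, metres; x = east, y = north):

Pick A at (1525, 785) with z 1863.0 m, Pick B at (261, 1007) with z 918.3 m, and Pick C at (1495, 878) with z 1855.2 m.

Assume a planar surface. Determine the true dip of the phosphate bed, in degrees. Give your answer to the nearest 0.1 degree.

38.5°

Two edge vectors: Pick A→Pick B = (-1264, 222, -944.7), Pick A→Pick C = (-30, 93, -7.8).
Normal n = (Pick A→Pick B) × (Pick A→Pick C) = (86125.5, 18481.8, -110892).
So ∂z/∂x = −n_x/n_z = 0.77666 and ∂z/∂y = −n_y/n_z = 0.16666.
Gradient magnitude |∇z| = √(a² + b²) = √(0.60320 + 0.02778) = 0.79434.
True dip = arctan(0.79434) = 38.5°, dipping toward WSW (azimuth ≈ 258°).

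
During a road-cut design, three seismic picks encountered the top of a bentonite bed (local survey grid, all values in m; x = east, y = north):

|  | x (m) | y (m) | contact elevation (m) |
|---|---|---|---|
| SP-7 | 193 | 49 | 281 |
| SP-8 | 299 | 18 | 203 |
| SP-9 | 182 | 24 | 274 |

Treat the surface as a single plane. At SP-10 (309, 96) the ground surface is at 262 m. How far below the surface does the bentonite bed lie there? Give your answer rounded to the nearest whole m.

Let the plane be z = a·x + b·y + c.
SP-8−SP-7: 106a − 31b = −78;  SP-9−SP-7: −11a − 25b = −7.
Solving gives a = −0.57940, b = 0.53494.
Then c = 281 − a·193 − b·49 = 366.61.
At (309, 96): z_contact = −179.0 + 51.4 + 366.61 = 238.9 m.
Depth below ground = 262 − 238.9 = 23 m.

23 m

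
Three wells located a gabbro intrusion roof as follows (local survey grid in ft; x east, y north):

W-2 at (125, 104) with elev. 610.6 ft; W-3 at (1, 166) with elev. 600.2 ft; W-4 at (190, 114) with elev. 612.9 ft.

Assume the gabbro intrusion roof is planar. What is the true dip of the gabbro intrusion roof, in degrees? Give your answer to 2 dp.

5.01°

Let the plane be z = a·x + b·y + c.
W-3−W-2: −124a + 62b = −10.4;  W-4−W-2: 65a + 10b = 2.3.
Solving gives a = 0.04679, b = −0.07416.
Gradient magnitude |∇z| = √(a² + b²) = √(0.00219 + 0.00550) = 0.08768.
True dip = arctan(0.08768) = 5.01°, dipping toward NNW (azimuth ≈ 328°).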